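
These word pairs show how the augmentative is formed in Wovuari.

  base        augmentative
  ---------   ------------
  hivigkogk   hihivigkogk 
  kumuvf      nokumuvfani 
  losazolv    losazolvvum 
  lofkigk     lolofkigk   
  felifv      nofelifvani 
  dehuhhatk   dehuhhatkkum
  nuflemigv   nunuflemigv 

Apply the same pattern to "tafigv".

"tafigv" has second-to-last letter 'g'. The stems whose second-to-last letter is 'g' (nuflemigv → nunuflemigv, hivigkogk → hihivigkogk, lofkigk → lolofkigk) repeat the first consonant+vowel as a prefix.
So tafigv → tatafigv.

tatafigv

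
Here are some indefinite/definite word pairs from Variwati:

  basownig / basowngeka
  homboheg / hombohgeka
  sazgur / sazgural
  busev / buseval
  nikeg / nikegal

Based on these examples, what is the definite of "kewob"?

kewobal

basownig and nikeg both end in -g yet inflect differently (basowngeka, nikegal), so the final letter is not what conditions the rule; the number of vowels is.
"kewob" has 2 vowels. The stems with 2 vowels (sazgur → sazgural, busev → buseval, nikeg → nikegal) add -al.
The other pattern: stems with 3 vowels delete the last vowel and add -eka.
So kewob → kewobal.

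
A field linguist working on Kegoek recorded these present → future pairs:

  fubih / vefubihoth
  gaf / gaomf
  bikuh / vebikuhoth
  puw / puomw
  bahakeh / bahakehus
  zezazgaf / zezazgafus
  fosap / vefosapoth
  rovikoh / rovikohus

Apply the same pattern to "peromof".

fubih and bahakeh both end in -h yet inflect differently (vefubihoth, bahakehus), so the final letter is not what conditions the rule; the number of vowels is.
"peromof" has 3 vowels. The stems with 3 vowels (bahakeh → bahakehus, zezazgaf → zezazgafus, rovikoh → rovikohus) add -us.
So peromof → peromofus.

peromofus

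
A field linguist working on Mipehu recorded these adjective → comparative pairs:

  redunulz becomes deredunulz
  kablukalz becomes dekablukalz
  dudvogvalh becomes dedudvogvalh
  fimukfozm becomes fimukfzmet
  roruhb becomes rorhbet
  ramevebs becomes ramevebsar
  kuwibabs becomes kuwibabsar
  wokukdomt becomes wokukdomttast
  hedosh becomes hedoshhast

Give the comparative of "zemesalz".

dezemesalz

dudvogvalh and hedosh both end in -h yet inflect differently (dedudvogvalh, hedoshhast), so the final letter is not what conditions the rule; the second-to-last letter is.
"zemesalz" has second-to-last letter 'l'. The stems whose second-to-last letter is 'l' (redunulz → deredunulz, kablukalz → dekablukalz, dudvogvalh → dedudvogvalh) add the prefix de-.
The other patterns: stems whose second-to-last letter is 'h' or 'z' delete the last vowel and add -et; stems whose second-to-last letter is 'b' add -ar; stems whose second-to-last letter is 'm' or 's' double the final consonant and add -ast.
So zemesalz → dezemesalz.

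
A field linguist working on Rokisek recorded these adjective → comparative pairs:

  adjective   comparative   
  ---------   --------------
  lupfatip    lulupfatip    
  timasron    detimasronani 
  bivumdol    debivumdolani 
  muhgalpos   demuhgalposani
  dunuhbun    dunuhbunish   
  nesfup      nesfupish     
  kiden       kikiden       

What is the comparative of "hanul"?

timasron and dunuhbun both end in -n yet inflect differently (detimasronani, dunuhbunish), so the final letter is not what conditions the rule; the last vowel is.
"hanul" has last vowel 'u'. The stems whose last vowel is 'u' (nesfup → nesfupish, dunuhbun → dunuhbunish) add -ish.
The other patterns: stems whose last vowel is 'o' add de- … -ani around the stem; stems whose last vowel is 'e' or 'i' repeat the first consonant+vowel as a prefix.
So hanul → hanulish.

hanulish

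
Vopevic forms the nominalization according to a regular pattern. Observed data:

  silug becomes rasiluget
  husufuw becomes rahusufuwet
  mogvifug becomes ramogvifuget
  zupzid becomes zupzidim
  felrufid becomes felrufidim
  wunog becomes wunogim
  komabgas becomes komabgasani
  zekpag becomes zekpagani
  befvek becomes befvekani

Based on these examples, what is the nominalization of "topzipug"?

ratopzipuget

"topzipug" has last vowel 'u'. The stems whose last vowel is 'u' (silug → rasiluget, husufuw → rahusufuwet, mogvifug → ramogvifuget) add ra- … -et around the stem.
So topzipug → ratopzipuget.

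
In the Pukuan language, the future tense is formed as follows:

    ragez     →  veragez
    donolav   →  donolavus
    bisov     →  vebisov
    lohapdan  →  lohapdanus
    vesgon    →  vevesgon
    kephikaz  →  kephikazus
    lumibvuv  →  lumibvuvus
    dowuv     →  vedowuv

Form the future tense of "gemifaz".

gemifazus

lumibvuv and dowuv both end in -v yet inflect differently (lumibvuvus, vedowuv), so the final letter is not what conditions the rule; the number of vowels is.
"gemifaz" has 3 vowels. The stems with 3 vowels (lohapdan → lohapdanus, kephikaz → kephikazus, lumibvuv → lumibvuvus) add -us.
The other pattern: stems with 2 vowels add the prefix ve-.
So gemifaz → gemifazus.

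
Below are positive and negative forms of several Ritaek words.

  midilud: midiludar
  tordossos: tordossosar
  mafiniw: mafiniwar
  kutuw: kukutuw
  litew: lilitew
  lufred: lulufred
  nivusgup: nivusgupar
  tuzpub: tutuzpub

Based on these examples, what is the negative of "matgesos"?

midilud and lufred both end in -d yet inflect differently (midiludar, lulufred), so the final letter is not what conditions the rule; the number of vowels is.
"matgesos" has 3 vowels. The stems with 3 vowels (nivusgup → nivusgupar, tordossos → tordossosar, mafiniw → mafiniwar) add -ar.
The other pattern: stems with 2 vowels repeat the first consonant+vowel as a prefix.
So matgesos → matgesosar.

matgesosar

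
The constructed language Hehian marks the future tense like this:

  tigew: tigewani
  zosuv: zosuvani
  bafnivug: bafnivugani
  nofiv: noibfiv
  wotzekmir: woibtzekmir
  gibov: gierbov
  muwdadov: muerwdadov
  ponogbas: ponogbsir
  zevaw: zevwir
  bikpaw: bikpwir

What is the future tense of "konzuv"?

konzuvani

zosuv and nofiv both end in -v yet inflect differently (zosuvani, noibfiv), so the final letter is not what conditions the rule; the last vowel is.
"konzuv" has last vowel 'u'. The stems whose last vowel is 'u' (zosuv → zosuvani, bafnivug → bafnivugani) add -ani.
So konzuv → konzuvani.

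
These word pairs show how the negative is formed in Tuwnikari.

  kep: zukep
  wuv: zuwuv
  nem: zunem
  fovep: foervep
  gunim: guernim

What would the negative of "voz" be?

zuvoz

kep and fovep both end in -p yet inflect differently (zukep, foervep), so the final letter is not what conditions the rule; the number of vowels is.
"voz" has 1 vowel. The stems with 1 vowel (kep → zukep, wuv → zuwuv, nem → zunem) add the prefix zu-.
The other pattern: stems with 2 vowels insert -er- after the first vowel.
So voz → zuvoz.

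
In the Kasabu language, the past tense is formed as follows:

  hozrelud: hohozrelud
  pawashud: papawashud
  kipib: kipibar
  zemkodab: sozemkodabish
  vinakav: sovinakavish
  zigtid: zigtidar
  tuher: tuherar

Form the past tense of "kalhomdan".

"kalhomdan" has last vowel 'a'. The stems whose last vowel is 'a' (vinakav → sovinakavish, zemkodab → sozemkodabish) add so- … -ish around the stem.
The other patterns: stems whose last vowel is 'u' repeat the first consonant+vowel as a prefix; stems whose last vowel is 'e' or 'i' add -ar.
So kalhomdan → sokalhomdanish.

sokalhomdanish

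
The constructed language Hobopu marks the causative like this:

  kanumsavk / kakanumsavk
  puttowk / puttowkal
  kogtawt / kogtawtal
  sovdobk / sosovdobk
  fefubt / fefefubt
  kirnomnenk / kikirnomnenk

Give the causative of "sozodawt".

puttowk and kanumsavk both end in -k yet inflect differently (puttowkal, kakanumsavk), so the final letter is not what conditions the rule; the second-to-last letter is.
"sozodawt" has second-to-last letter 'w'. The stems whose second-to-last letter is 'w' (puttowk → puttowkal, kogtawt → kogtawtal) add -al.
The other pattern: stems whose second-to-last letter is 'b', 'n' or 'v' repeat the first consonant+vowel as a prefix.
So sozodawt → sozodawtal.

sozodawtal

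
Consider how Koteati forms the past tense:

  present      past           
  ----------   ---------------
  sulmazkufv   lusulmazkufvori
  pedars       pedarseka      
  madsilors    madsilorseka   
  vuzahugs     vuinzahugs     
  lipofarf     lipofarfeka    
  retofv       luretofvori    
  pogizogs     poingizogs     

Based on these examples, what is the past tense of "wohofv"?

luwohofvori

"wohofv" has second-to-last letter 'f'. The stems whose second-to-last letter is 'f' (sulmazkufv → lusulmazkufvori, retofv → luretofvori) add lu- … -ori around the stem.
So wohofv → luwohofvori.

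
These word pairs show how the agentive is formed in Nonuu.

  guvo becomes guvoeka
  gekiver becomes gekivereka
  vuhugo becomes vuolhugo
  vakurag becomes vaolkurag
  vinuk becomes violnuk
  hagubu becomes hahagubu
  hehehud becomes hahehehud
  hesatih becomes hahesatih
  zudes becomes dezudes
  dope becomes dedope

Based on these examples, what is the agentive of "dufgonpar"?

guvo and vuhugo both end in -o yet inflect differently (guvoeka, vuolhugo), so the final letter is not what conditions the rule; the first letter is.
"dufgonpar" begins with d-. The one such stem in the data (dope → dedope) adds the prefix de-, so the same rule applies.
The other patterns: stems beginning with g- add -eka; stems beginning with v- insert -ol- after the first vowel; stems beginning with h- add the prefix ha-.
So dufgonpar → dedufgonpar.

dedufgonpar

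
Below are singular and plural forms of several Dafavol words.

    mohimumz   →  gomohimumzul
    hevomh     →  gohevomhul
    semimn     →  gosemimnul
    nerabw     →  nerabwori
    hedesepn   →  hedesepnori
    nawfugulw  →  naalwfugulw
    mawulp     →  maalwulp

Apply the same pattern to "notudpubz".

notudpubzori

"notudpubz" has second-to-last letter 'b'. The one such stem in the data (nerabw → nerabwori) adds -ori, so the same rule applies.
The other patterns: stems whose second-to-last letter is 'm' add go- … -ul around the stem; stems whose second-to-last letter is 'l' insert -al- after the first vowel.
So notudpubz → notudpubzori.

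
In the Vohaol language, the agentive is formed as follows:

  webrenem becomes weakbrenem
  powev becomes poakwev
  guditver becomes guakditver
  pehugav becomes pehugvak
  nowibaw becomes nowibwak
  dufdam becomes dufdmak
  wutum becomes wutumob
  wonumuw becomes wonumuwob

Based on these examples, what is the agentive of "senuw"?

powev and pehugav both end in -v yet inflect differently (poakwev, pehugvak), so the final letter is not what conditions the rule; the last vowel is.
"senuw" has last vowel 'u'. The stems whose last vowel is 'u' (wutum → wutumob, wonumuw → wonumuwob) add -ob.
So senuw → senuwob.

senuwob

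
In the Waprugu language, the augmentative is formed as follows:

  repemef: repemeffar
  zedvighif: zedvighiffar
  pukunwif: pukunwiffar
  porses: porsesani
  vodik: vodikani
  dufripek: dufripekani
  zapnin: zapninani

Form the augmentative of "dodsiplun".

repemef and porses both have last vowel 'e' yet inflect differently (repemeffar, porsesani), so the last vowel is not what conditions the rule; the final letter is.
"dodsiplun" ends in -n. The one such stem in the data (zapnin → zapninani) adds -ani, so the same rule applies.
The other pattern: stems ending in -f double the final consonant and add -ar.
So dodsiplun → dodsiplunani.

dodsiplunani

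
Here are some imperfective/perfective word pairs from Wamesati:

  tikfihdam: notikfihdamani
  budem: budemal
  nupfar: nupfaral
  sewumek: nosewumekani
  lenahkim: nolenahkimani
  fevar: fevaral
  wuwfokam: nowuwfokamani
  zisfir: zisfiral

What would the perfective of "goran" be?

goranal

budem and wuwfokam both end in -m yet inflect differently (budemal, nowuwfokamani), so the final letter is not what conditions the rule; the number of vowels is.
"goran" has 2 vowels. The stems with 2 vowels (nupfar → nupfaral, fevar → fevaral, zisfir → zisfiral) add -al.
The other pattern: stems with 3 vowels add no- … -ani around the stem.
So goran → goranal.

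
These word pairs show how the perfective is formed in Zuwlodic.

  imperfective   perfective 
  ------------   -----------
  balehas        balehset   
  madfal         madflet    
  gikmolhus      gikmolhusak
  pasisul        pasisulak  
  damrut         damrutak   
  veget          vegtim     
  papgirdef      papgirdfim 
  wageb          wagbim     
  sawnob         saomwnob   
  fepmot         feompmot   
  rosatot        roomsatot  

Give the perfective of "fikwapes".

fikwapsim

balehas and gikmolhus both end in -s yet inflect differently (balehset, gikmolhusak), so the final letter is not what conditions the rule; the last vowel is.
"fikwapes" has last vowel 'e'. The stems whose last vowel is 'e' (veget → vegtim, papgirdef → papgirdfim, wageb → wagbim) delete the last vowel and add -im.
So fikwapes → fikwapsim.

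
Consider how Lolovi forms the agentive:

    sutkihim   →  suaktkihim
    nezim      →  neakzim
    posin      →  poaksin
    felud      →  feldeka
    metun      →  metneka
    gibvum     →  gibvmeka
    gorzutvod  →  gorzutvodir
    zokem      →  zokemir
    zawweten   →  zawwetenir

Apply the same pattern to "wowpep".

wowpepir

"wowpep" has last vowel 'e'. The stems whose last vowel is 'e' (zokem → zokemir, zawweten → zawwetenir) add -ir.
The other patterns: stems whose last vowel is 'i' insert -ak- after the first vowel; stems whose last vowel is 'u' delete the last vowel and add -eka.
So wowpep → wowpepir.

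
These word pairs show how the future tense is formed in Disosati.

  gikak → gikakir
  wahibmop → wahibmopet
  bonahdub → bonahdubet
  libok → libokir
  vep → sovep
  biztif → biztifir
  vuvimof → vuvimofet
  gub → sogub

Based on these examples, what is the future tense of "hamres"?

hamresir

vep and wahibmop both end in -p yet inflect differently (sovep, wahibmopet), so the final letter is not what conditions the rule; the number of vowels is.
"hamres" has 2 vowels. The stems with 2 vowels (gikak → gikakir, libok → libokir, biztif → biztifir) add -ir.
The other patterns: stems with 1 vowel add the prefix so-; stems with 3 vowels add -et.
So hamres → hamresir.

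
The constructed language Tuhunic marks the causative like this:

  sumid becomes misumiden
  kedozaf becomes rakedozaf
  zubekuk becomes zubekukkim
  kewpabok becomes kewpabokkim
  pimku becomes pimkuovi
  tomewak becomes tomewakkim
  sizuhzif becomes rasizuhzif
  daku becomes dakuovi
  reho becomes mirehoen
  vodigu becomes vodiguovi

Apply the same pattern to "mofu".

"mofu" ends in -u. The stems ending in -u (vodigu → vodiguovi, daku → dakuovi, pimku → pimkuovi) add -ovi.
So mofu → mofuovi.

mofuovi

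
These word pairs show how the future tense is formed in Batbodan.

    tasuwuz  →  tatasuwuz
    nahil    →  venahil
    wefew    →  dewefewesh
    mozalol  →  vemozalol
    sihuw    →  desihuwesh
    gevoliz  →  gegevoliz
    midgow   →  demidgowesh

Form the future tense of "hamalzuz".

"hamalzuz" ends in -z. The stems ending in -z (tasuwuz → tatasuwuz, gevoliz → gegevoliz) repeat the first consonant+vowel as a prefix.
So hamalzuz → hahamalzuz.

hahamalzuz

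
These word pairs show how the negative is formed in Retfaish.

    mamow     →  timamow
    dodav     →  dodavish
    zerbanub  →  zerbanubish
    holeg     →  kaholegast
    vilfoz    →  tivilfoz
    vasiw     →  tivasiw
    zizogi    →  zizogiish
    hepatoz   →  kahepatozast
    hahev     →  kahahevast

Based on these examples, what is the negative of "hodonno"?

kahodonnoast

dodav and hahev both end in -v yet inflect differently (dodavish, kahahevast), so the final letter is not what conditions the rule; the first letter is.
"hodonno" begins with h-. The stems beginning with h- (holeg → kaholegast, hepatoz → kahepatozast, hahev → kahahevast) add ka- … -ast around the stem.
The other patterns: stems beginning with d- or z- add -ish; stems beginning with m- or v- add the prefix ti-.
So hodonno → kahodonnoast.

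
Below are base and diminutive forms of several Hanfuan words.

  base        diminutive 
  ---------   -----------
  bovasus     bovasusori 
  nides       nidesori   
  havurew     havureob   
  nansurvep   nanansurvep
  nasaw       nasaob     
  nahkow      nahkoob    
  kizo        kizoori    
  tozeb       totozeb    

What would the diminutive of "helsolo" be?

helsoloori

"helsolo" ends in -o. The one such stem in the data (kizo → kizoori) adds -ori, so the same rule applies.
The other patterns: stems ending in -b or -p repeat the first consonant+vowel as a prefix; stems ending in -w drop the final letter and add -ob.
So helsolo → helsoloori.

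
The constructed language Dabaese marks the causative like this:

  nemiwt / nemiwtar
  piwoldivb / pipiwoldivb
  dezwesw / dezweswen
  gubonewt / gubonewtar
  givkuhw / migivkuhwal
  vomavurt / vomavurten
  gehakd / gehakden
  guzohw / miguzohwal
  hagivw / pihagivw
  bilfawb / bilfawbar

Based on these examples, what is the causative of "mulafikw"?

givkuhw and hagivw both end in -w yet inflect differently (migivkuhwal, pihagivw), so the final letter is not what conditions the rule; the second-to-last letter is.
"mulafikw" has second-to-last letter 'k'. The one such stem in the data (gehakd → gehakden) adds -en, so the same rule applies.
The other patterns: stems whose second-to-last letter is 'w' add -ar; stems whose second-to-last letter is 'h' add mi- … -al around the stem; stems whose second-to-last letter is 'v' add the prefix pi-.
So mulafikw → mulafikwen.

mulafikwen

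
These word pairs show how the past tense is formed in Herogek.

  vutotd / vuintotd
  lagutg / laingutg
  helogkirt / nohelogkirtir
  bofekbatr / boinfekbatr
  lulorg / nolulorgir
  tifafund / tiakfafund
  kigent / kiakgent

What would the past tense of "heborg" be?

"heborg" has second-to-last letter 'r'. The stems whose second-to-last letter is 'r' (lulorg → nolulorgir, helogkirt → nohelogkirtir) add no- … -ir around the stem.
So heborg → noheborgir.

noheborgir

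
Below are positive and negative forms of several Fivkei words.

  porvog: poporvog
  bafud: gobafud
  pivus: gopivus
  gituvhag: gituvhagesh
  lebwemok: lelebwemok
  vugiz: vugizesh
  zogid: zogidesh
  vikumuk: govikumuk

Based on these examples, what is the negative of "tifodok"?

titifodok

"tifodok" has last vowel 'o'. The stems whose last vowel is 'o' (porvog → poporvog, lebwemok → lelebwemok) repeat the first consonant+vowel as a prefix.
So tifodok → titifodok.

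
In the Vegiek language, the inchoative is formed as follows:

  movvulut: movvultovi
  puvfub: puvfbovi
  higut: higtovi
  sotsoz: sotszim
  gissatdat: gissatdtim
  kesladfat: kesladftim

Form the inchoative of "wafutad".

"wafutad" has last vowel 'a'. The stems whose last vowel is 'a' (gissatdat → gissatdtim, kesladfat → kesladftim) delete the last vowel and add -im.
The other pattern: stems whose last vowel is 'u' delete the last vowel and add -ovi.
So wafutad → wafutdim.

wafutdim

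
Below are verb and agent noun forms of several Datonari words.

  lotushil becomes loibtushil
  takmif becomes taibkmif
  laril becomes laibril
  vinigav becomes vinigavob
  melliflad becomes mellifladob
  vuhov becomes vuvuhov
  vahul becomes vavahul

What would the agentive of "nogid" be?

noibgid

vinigav and vuhov both end in -v yet inflect differently (vinigavob, vuvuhov), so the final letter is not what conditions the rule; the last vowel is.
"nogid" has last vowel 'i'. The stems whose last vowel is 'i' (lotushil → loibtushil, takmif → taibkmif, laril → laibril) insert -ib- after the first vowel.
The other patterns: stems whose last vowel is 'a' add -ob; stems whose last vowel is 'o' or 'u' repeat the first consonant+vowel as a prefix.
So nogid → noibgid.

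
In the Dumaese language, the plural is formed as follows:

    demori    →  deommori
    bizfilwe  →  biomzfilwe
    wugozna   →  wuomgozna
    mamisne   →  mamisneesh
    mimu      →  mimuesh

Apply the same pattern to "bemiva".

beommiva

mamisne and bizfilwe both end in -e yet inflect differently (mamisneesh, biomzfilwe), so the final letter is not what conditions the rule; the first letter is.
"bemiva" begins with b-. The one such stem in the data (bizfilwe → biomzfilwe) inserts -om- after the first vowel (as do demori, wugozna), so the same rule applies.
So bemiva → beommiva.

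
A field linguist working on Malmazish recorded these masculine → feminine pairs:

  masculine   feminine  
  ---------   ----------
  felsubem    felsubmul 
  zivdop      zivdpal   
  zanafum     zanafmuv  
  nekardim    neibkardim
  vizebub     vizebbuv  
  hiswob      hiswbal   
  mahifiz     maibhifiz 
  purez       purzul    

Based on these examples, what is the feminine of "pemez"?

"pemez" has last vowel 'e'. The stems whose last vowel is 'e' (purez → purzul, felsubem → felsubmul) delete the last vowel and add -ul.
The other patterns: stems whose last vowel is 'i' insert -ib- after the first vowel; stems whose last vowel is 'u' delete the last vowel and add -uv; stems whose last vowel is 'o' delete the last vowel and add -al.
So pemez → pemzul.

pemzul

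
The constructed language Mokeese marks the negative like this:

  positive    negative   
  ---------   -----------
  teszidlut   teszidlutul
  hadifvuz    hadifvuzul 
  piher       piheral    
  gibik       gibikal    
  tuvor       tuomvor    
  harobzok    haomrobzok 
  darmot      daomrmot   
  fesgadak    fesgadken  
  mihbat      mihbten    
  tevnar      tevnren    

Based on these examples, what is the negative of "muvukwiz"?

"muvukwiz" has last vowel 'i'. The one such stem in the data (gibik → gibikal) adds -al, so the same rule applies.
So muvukwiz → muvukwizal.

muvukwizal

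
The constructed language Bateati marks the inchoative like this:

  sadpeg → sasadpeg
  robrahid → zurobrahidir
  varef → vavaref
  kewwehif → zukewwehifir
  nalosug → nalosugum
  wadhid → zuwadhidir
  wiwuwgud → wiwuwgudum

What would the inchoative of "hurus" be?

wiwuwgud and wadhid both end in -d yet inflect differently (wiwuwgudum, zuwadhidir), so the final letter is not what conditions the rule; the last vowel is.
"hurus" has last vowel 'u'. The stems whose last vowel is 'u' (nalosug → nalosugum, wiwuwgud → wiwuwgudum) add -um.
So hurus → hurusum.

hurusum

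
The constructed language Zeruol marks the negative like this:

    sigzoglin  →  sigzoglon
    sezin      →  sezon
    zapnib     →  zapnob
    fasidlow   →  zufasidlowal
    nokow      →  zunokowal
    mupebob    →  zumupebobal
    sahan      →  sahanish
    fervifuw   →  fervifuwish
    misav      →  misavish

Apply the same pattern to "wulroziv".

wulrozov

zapnib and mupebob both end in -b yet inflect differently (zapnob, zumupebobal), so the final letter is not what conditions the rule; the last vowel is.
"wulroziv" has last vowel 'i'. The stems whose last vowel is 'i' (sigzoglin → sigzoglon, sezin → sezon, zapnib → zapnob) change the last vowel to 'o'.
So wulroziv → wulrozov.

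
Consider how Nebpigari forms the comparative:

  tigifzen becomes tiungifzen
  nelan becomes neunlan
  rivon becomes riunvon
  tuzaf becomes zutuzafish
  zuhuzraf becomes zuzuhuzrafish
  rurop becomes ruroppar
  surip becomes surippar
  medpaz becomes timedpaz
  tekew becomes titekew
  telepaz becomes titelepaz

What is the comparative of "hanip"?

nelan and tuzaf both have last vowel 'a' yet inflect differently (neunlan, zutuzafish), so the last vowel is not what conditions the rule; the final letter is.
"hanip" ends in -p. The stems ending in -p (rurop → ruroppar, surip → surippar) double the final consonant and add -ar.
So hanip → hanippar.

hanippar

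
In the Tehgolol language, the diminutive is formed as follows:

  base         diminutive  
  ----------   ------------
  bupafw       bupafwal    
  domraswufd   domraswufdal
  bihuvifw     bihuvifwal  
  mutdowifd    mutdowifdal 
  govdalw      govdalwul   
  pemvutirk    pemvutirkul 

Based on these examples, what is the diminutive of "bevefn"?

bupafw and govdalw both end in -w yet inflect differently (bupafwal, govdalwul), so the final letter is not what conditions the rule; the second-to-last letter is.
"bevefn" has second-to-last letter 'f'. The stems whose second-to-last letter is 'f' (bupafw → bupafwal, bihuvifw → bihuvifwal, mutdowifd → mutdowifdal) add -al.
The other pattern: stems whose second-to-last letter is 'l' or 'r' add -ul.
So bevefn → bevefnal.

bevefnal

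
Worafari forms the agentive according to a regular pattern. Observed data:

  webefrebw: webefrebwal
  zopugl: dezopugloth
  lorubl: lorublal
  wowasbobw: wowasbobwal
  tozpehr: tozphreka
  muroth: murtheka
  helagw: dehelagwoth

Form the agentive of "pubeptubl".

pubeptublal

"pubeptubl" has second-to-last letter 'b'. The stems whose second-to-last letter is 'b' (webefrebw → webefrebwal, lorubl → lorublal, wowasbobw → wowasbobwal) add -al.
The other patterns: stems whose second-to-last letter is 'g' add de- … -oth around the stem; stems whose second-to-last letter is 'h' or 't' delete the last vowel and add -eka.
So pubeptubl → pubeptublal.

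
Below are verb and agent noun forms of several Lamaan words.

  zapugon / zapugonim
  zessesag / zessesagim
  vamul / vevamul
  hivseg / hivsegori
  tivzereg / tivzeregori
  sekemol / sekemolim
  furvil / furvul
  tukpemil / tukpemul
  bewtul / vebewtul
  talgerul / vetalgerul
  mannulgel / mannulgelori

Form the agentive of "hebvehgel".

hebvehgelori

sekemol and tukpemil both end in -l yet inflect differently (sekemolim, tukpemul), so the final letter is not what conditions the rule; the last vowel is.
"hebvehgel" has last vowel 'e'. The stems whose last vowel is 'e' (hivseg → hivsegori, tivzereg → tivzeregori, mannulgel → mannulgelori) add -ori.
The other patterns: stems whose last vowel is 'a' or 'o' add -im; stems whose last vowel is 'i' change the last vowel to 'u'; stems whose last vowel is 'u' add the prefix ve-.
So hebvehgel → hebvehgelori.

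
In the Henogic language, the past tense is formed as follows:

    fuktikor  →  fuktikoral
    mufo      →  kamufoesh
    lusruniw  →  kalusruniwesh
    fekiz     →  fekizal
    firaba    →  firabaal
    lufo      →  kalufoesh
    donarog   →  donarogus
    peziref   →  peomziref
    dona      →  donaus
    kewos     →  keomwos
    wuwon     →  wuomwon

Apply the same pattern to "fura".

"fura" begins with f-. The stems beginning with f- (fekiz → fekizal, firaba → firabaal, fuktikor → fuktikoral) add -al.
The other patterns: stems beginning with l- or m- add ka- … -esh around the stem; stems beginning with d- add -us; stems beginning with k-, p- or w- insert -om- after the first vowel.
So fura → furaal.

furaal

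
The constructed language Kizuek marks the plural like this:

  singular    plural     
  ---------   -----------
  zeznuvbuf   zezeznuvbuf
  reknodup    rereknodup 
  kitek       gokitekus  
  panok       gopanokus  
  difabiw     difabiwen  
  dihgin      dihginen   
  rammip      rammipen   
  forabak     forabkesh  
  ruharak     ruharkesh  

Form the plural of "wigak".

"wigak" has last vowel 'a'. The stems whose last vowel is 'a' (forabak → forabkesh, ruharak → ruharkesh) delete the last vowel and add -esh.
So wigak → wigkesh.

wigkesh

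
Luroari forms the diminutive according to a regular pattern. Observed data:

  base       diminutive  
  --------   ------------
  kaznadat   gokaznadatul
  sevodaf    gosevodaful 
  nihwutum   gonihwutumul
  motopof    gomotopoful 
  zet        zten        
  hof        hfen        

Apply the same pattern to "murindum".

sevodaf and hof both end in -f yet inflect differently (gosevodaful, hfen), so the final letter is not what conditions the rule; the number of vowels is.
"murindum" has 3 vowels. The stems with 3 vowels (sevodaf → gosevodaful, nihwutum → gonihwutumul, motopof → gomotopoful) add go- … -ul around the stem.
So murindum → gomurindumul.

gomurindumul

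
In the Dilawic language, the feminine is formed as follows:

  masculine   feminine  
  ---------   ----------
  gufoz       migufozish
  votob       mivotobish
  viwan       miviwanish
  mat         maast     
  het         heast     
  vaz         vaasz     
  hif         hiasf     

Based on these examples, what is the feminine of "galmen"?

gufoz and vaz both end in -z yet inflect differently (migufozish, vaasz), so the final letter is not what conditions the rule; the number of vowels is.
"galmen" has 2 vowels. The stems with 2 vowels (gufoz → migufozish, votob → mivotobish, viwan → miviwanish) add mi- … -ish around the stem.
So galmen → migalmenish.

migalmenish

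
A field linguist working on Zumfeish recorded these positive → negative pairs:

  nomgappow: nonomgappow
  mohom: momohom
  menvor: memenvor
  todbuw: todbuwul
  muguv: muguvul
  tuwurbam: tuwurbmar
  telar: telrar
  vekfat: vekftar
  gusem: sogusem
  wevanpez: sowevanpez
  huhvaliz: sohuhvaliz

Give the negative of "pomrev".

sopomrev

"pomrev" has last vowel 'e'. The stems whose last vowel is 'e' (gusem → sogusem, wevanpez → sowevanpez) add the prefix so-.
The other patterns: stems whose last vowel is 'o' repeat the first consonant+vowel as a prefix; stems whose last vowel is 'u' add -ul; stems whose last vowel is 'a' delete the last vowel and add -ar.
So pomrev → sopomrev.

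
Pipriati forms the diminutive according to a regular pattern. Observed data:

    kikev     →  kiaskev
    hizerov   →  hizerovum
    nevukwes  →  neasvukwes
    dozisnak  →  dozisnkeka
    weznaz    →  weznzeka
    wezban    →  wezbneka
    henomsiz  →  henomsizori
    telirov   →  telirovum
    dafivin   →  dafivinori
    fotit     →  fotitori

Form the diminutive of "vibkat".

"vibkat" has last vowel 'a'. The stems whose last vowel is 'a' (weznaz → weznzeka, wezban → wezbneka, dozisnak → dozisnkeka) delete the last vowel and add -eka.
So vibkat → vibkteka.

vibkteka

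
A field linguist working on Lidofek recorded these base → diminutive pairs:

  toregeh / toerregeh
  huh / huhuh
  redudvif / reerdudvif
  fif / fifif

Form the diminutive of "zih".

zizih

toregeh and huh both end in -h yet inflect differently (toerregeh, huhuh), so the final letter is not what conditions the rule; the number of vowels is.
"zih" has 1 vowel. The stems with 1 vowel (huh → huhuh, fif → fifif) repeat the first consonant+vowel as a prefix.
The other pattern: stems with 3 vowels insert -er- after the first vowel.
So zih → zizih.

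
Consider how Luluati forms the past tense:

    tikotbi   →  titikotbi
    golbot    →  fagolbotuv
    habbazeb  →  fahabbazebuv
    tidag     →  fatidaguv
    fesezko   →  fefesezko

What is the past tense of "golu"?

fesezko and golbot both have last vowel 'o' yet inflect differently (fefesezko, fagolbotuv), so the last vowel is not what conditions the rule; whether the stem ends in a vowel or a consonant is.
"golu" ends in a vowel. The stems ending in a vowel (tikotbi → titikotbi, fesezko → fefesezko) repeat the first consonant+vowel as a prefix.
So golu → gogolu.

gogolu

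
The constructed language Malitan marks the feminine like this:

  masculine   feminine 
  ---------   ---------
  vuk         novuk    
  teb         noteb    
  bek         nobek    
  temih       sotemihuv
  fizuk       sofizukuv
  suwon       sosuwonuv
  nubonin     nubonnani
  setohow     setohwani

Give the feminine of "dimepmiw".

dimepmwani

"dimepmiw" has 3 vowels. The stems with 3 vowels (nubonin → nubonnani, setohow → setohwani) delete the last vowel and add -ani.
The other patterns: stems with 1 vowel add the prefix no-; stems with 2 vowels add so- … -uv around the stem.
So dimepmiw → dimepmwani.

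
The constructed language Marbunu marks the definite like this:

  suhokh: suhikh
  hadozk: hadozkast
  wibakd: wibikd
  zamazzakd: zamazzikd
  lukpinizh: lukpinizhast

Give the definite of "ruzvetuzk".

ruzvetuzkast

"ruzvetuzk" has second-to-last letter 'z'. The stems whose second-to-last letter is 'z' (hadozk → hadozkast, lukpinizh → lukpinizhast) add -ast.
The other pattern: stems whose second-to-last letter is 'k' change the last vowel to 'i'.
So ruzvetuzk → ruzvetuzkast.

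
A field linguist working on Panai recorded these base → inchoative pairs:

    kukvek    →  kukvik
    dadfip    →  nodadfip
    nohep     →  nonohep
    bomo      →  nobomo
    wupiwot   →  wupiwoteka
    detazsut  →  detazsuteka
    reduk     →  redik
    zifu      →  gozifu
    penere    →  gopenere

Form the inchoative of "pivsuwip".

nopivsuwip

detazsut and reduk both have last vowel 'u' yet inflect differently (detazsuteka, redik), so the last vowel is not what conditions the rule; the final letter is.
"pivsuwip" ends in -p. The stems ending in -p (dadfip → nodadfip, nohep → nonohep) add the prefix no-.
The other patterns: stems ending in -t add -eka; stems ending in -k change the last vowel to 'i'; stems ending in -e or -u add the prefix go-.
So pivsuwip → nopivsuwip.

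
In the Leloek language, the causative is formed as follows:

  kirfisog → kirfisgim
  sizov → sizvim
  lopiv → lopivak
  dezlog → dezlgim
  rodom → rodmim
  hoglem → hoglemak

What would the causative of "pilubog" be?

rodom and hoglem both end in -m yet inflect differently (rodmim, hoglemak), so the final letter is not what conditions the rule; the last vowel is.
"pilubog" has last vowel 'o'. The stems whose last vowel is 'o' (dezlog → dezlgim, rodom → rodmim, kirfisog → kirfisgim) delete the last vowel and add -im.
So pilubog → pilubgim.

pilubgim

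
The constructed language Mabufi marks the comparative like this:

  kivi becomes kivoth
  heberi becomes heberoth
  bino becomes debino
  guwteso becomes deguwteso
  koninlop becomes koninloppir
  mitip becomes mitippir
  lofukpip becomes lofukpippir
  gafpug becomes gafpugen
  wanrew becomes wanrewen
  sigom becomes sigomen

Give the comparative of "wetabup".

"wetabup" ends in -p. The stems ending in -p (koninlop → koninloppir, mitip → mitippir, lofukpip → lofukpippir) double the final consonant and add -ir.
So wetabup → wetabuppir.

wetabuppir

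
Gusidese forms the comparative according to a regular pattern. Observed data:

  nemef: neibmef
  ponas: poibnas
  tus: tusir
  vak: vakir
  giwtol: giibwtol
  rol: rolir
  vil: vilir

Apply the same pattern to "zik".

rol and giwtol both end in -l yet inflect differently (rolir, giibwtol), so the final letter is not what conditions the rule; the number of vowels is.
"zik" has 1 vowel. The stems with 1 vowel (tus → tusir, vak → vakir, rol → rolir) add -ir.
The other pattern: stems with 2 vowels insert -ib- after the first vowel.
So zik → zikir.

zikir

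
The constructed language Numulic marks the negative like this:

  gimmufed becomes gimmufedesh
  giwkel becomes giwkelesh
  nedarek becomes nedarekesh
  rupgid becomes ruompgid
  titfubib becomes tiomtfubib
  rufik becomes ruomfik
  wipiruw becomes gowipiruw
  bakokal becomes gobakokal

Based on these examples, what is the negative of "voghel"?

gimmufed and rupgid both end in -d yet inflect differently (gimmufedesh, ruompgid), so the final letter is not what conditions the rule; the last vowel is.
"voghel" has last vowel 'e'. The stems whose last vowel is 'e' (gimmufed → gimmufedesh, giwkel → giwkelesh, nedarek → nedarekesh) add -esh.
So voghel → voghelesh.

voghelesh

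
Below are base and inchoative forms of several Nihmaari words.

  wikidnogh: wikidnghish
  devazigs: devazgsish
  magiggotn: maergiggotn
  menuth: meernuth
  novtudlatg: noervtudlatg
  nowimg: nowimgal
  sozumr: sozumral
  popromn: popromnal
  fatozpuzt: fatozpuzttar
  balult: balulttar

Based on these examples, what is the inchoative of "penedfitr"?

peernedfitr

"penedfitr" has second-to-last letter 't'. The stems whose second-to-last letter is 't' (magiggotn → maergiggotn, menuth → meernuth, novtudlatg → noervtudlatg) insert -er- after the first vowel.
The other patterns: stems whose second-to-last letter is 'g' delete the last vowel and add -ish; stems whose second-to-last letter is 'm' add -al; stems whose second-to-last letter is 'l' or 'z' double the final consonant and add -ar.
So penedfitr → peernedfitr.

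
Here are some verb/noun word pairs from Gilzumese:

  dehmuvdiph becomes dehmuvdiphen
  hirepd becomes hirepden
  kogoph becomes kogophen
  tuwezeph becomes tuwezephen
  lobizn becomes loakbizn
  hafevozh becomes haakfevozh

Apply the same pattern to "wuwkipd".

wuwkipden

dehmuvdiph and hafevozh both end in -h yet inflect differently (dehmuvdiphen, haakfevozh), so the final letter is not what conditions the rule; the second-to-last letter is.
"wuwkipd" has second-to-last letter 'p'. The stems whose second-to-last letter is 'p' (dehmuvdiph → dehmuvdiphen, hirepd → hirepden, kogoph → kogophen) add -en.
The other pattern: stems whose second-to-last letter is 'z' insert -ak- after the first vowel.
So wuwkipd → wuwkipden.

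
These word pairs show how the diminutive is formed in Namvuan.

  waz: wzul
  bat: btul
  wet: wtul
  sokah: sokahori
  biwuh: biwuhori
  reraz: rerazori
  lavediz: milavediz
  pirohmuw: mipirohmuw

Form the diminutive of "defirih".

waz and reraz both end in -z yet inflect differently (wzul, rerazori), so the final letter is not what conditions the rule; the number of vowels is.
"defirih" has 3 vowels. The stems with 3 vowels (lavediz → milavediz, pirohmuw → mipirohmuw) add the prefix mi-.
The other patterns: stems with 1 vowel delete the last vowel and add -ul; stems with 2 vowels add -ori.
So defirih → midefirih.

midefirih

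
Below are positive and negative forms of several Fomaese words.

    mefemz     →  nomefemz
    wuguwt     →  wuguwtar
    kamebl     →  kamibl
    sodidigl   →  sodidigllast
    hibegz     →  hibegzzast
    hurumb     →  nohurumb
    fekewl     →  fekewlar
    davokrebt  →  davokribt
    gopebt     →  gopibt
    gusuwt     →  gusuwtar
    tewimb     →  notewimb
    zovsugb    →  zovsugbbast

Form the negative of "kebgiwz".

"kebgiwz" has second-to-last letter 'w'. The stems whose second-to-last letter is 'w' (gusuwt → gusuwtar, fekewl → fekewlar, wuguwt → wuguwtar) add -ar.
The other patterns: stems whose second-to-last letter is 'g' double the final consonant and add -ast; stems whose second-to-last letter is 'b' change the last vowel to 'i'; stems whose second-to-last letter is 'm' add the prefix no-.
So kebgiwz → kebgiwzar.

kebgiwzar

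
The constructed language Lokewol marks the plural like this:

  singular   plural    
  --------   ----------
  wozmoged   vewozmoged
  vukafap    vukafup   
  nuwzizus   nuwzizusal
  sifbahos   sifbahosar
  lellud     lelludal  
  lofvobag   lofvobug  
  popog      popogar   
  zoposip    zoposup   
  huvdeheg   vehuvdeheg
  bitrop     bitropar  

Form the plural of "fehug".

popog and huvdeheg both end in -g yet inflect differently (popogar, vehuvdeheg), so the final letter is not what conditions the rule; the last vowel is.
"fehug" has last vowel 'u'. The stems whose last vowel is 'u' (lellud → lelludal, nuwzizus → nuwzizusal) add -al.
So fehug → fehugal.

fehugal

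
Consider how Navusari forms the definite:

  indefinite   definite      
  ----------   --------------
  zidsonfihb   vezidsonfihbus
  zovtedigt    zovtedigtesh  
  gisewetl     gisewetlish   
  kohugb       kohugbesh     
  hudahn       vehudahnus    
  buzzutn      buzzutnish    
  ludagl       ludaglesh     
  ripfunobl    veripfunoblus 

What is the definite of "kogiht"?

vekogihtus

ludagl and gisewetl both end in -l yet inflect differently (ludaglesh, gisewetlish), so the final letter is not what conditions the rule; the second-to-last letter is.
"kogiht" has second-to-last letter 'h'. The stems whose second-to-last letter is 'h' (zidsonfihb → vezidsonfihbus, hudahn → vehudahnus) add ve- … -us around the stem.
The other patterns: stems whose second-to-last letter is 'g' add -esh; stems whose second-to-last letter is 't' add -ish.
So kogiht → vekogihtus.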